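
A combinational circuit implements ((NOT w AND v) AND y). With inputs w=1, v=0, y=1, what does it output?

Substituting: ((NOT 1 AND 0) AND 1)
= 0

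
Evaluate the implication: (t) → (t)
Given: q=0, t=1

Antecedent (t) = 1; consequent (t) = 1.
1 → 1 = 1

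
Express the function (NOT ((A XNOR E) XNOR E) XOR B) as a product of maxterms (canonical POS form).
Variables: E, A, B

ΠM(1, 2, 5, 6) = (E OR A OR NOT B) AND (E OR NOT A OR B) AND (NOT E OR A OR NOT B) AND (NOT E OR NOT A OR B)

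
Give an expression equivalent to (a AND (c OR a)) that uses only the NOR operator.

((a NOR a) NOR (((c NOR a) NOR (c NOR a)) NOR ((c NOR a) NOR (c NOR a))))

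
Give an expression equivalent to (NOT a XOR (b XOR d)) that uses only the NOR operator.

(((((a NOR a) NOR ((((b NOR d) NOR (b NOR d)) NOR ((b NOR d) NOR (b NOR d))) NOR ((((b NOR b) NOR (d NOR d)) NOR ((b NOR b) NOR (d NOR d))) NOR (((b NOR b) NOR (d NOR d)) NOR ((b NOR b) NOR (d NOR d)))))) NOR ((a NOR a) NOR ((((b NOR d) NOR (b NOR d)) NOR ((b NOR d) NOR (b NOR d))) NOR ((((b NOR b) NOR (d NOR d)) NOR ((b NOR b) NOR (d NOR d))) NOR (((b NOR b) NOR (d NOR d)) NOR ((b NOR b) NOR (d NOR d))))))) NOR (((a NOR a) NOR ((((b NOR d) NOR (b NOR d)) NOR ((b NOR d) NOR (b NOR d))) NOR ((((b NOR b) NOR (d NOR d)) NOR ((b NOR b) NOR (d NOR d))) NOR (((b NOR b) NOR (d NOR d)) NOR ((b NOR b) NOR (d NOR d)))))) NOR ((a NOR a) NOR ((((b NOR d) NOR (b NOR d)) NOR ((b NOR d) NOR (b NOR d))) NOR ((((b NOR b) NOR (d NOR d)) NOR ((b NOR b) NOR (d NOR d))) NOR (((b NOR b) NOR (d NOR d)) NOR ((b NOR b) NOR (d NOR d)))))))) NOR (((((a NOR a) NOR (a NOR a)) NOR (((((b NOR d) NOR (b NOR d)) NOR ((b NOR d) NOR (b NOR d))) NOR ((((b NOR b) NOR (d NOR d)) NOR ((b NOR b) NOR (d NOR d))) NOR (((b NOR b) NOR (d NOR d)) NOR ((b NOR b) NOR (d NOR d))))) NOR ((((b NOR d) NOR (b NOR d)) NOR ((b NOR d) NOR (b NOR d))) NOR ((((b NOR b) NOR (d NOR d)) NOR ((b NOR b) NOR (d NOR d))) NOR (((b NOR b) NOR (d NOR d)) NOR ((b NOR b) NOR (d NOR d))))))) NOR (((a NOR a) NOR (a NOR a)) NOR (((((b NOR d) NOR (b NOR d)) NOR ((b NOR d) NOR (b NOR d))) NOR ((((b NOR b) NOR (d NOR d)) NOR ((b NOR b) NOR (d NOR d))) NOR (((b NOR b) NOR (d NOR d)) NOR ((b NOR b) NOR (d NOR d))))) NOR ((((b NOR d) NOR (b NOR d)) NOR ((b NOR d) NOR (b NOR d))) NOR ((((b NOR b) NOR (d NOR d)) NOR ((b NOR b) NOR (d NOR d))) NOR (((b NOR b) NOR (d NOR d)) NOR ((b NOR b) NOR (d NOR d)))))))) NOR ((((a NOR a) NOR (a NOR a)) NOR (((((b NOR d) NOR (b NOR d)) NOR ((b NOR d) NOR (b NOR d))) NOR ((((b NOR b) NOR (d NOR d)) NOR ((b NOR b) NOR (d NOR d))) NOR (((b NOR b) NOR (d NOR d)) NOR ((b NOR b) NOR (d NOR d))))) NOR ((((b NOR d) NOR (b NOR d)) NOR ((b NOR d) NOR (b NOR d))) NOR ((((b NOR b) NOR (d NOR d)) NOR ((b NOR b) NOR (d NOR d))) NOR (((b NOR b) NOR (d NOR d)) NOR ((b NOR b) NOR (d NOR d))))))) NOR (((a NOR a) NOR (a NOR a)) NOR (((((b NOR d) NOR (b NOR d)) NOR ((b NOR d) NOR (b NOR d))) NOR ((((b NOR b) NOR (d NOR d)) NOR ((b NOR b) NOR (d NOR d))) NOR (((b NOR b) NOR (d NOR d)) NOR ((b NOR b) NOR (d NOR d))))) NOR ((((b NOR d) NOR (b NOR d)) NOR ((b NOR d) NOR (b NOR d))) NOR ((((b NOR b) NOR (d NOR d)) NOR ((b NOR b) NOR (d NOR d))) NOR (((b NOR b) NOR (d NOR d)) NOR ((b NOR b) NOR (d NOR d))))))))))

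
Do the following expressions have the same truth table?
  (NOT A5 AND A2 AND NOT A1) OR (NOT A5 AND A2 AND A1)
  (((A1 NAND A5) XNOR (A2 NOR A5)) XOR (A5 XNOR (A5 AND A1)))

Yes, they are equivalent — the two output columns agree on all 8 assignments:
A5 | A2 | A1 | Expression 1 | Expression 2
------------------------------------------
0 | 0 | 0 | 0 | 0
0 | 0 | 1 | 0 | 0
0 | 1 | 0 | 1 | 1
0 | 1 | 1 | 1 | 1
1 | 0 | 0 | 0 | 0
1 | 0 | 1 | 0 | 0
1 | 1 | 0 | 0 | 0
1 | 1 | 1 | 0 | 0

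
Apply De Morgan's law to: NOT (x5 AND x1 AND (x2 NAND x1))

NOT x5 OR NOT x1 OR NOT (x2 NAND x1)
De Morgan's: NOT(AND of terms) = OR of negations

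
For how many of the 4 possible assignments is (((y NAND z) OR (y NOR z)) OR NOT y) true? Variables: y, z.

Satisfying assignments: (0,0), (0,1), (1,0)
Count: 3 out of 4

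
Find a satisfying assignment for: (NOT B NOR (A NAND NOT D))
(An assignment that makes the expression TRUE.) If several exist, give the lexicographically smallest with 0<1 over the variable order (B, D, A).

B=1, D=0, A=1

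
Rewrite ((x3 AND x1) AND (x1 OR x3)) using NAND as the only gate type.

((((x3 NAND x1) NAND (x3 NAND x1)) NAND ((x1 NAND x1) NAND (x3 NAND x3))) NAND (((x3 NAND x1) NAND (x3 NAND x1)) NAND ((x1 NAND x1) NAND (x3 NAND x3))))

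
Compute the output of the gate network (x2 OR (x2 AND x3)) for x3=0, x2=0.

Substituting: (0 OR (0 AND 0))
= 0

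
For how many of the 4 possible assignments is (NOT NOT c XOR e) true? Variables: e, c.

Satisfying assignments: (0,1), (1,0)
Count: 2 out of 4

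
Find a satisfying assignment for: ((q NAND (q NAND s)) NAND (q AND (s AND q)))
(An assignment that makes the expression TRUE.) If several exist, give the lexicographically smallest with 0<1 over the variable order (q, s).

q=0, s=0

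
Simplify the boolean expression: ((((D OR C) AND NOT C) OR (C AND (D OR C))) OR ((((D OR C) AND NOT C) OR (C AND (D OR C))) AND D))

By absorption (E OR (E AND v) = E) then distribution ((E AND v) OR (E AND NOT v) = E):
= (D OR C)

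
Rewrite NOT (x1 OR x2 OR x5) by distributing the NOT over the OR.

NOT x1 AND NOT x2 AND NOT x5
De Morgan's: NOT(OR of terms) = AND of negations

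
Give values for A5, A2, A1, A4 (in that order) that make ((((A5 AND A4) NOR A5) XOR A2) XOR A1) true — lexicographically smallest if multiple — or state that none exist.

A5=0, A2=0, A1=0, A4=0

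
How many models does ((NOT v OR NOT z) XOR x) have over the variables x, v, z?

Satisfying assignments: (0,0,0), (0,0,1), (0,1,0), (1,1,1)
Count: 4 out of 8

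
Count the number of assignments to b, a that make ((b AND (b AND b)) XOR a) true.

Satisfying assignments: (0,1), (1,0)
Count: 2 out of 4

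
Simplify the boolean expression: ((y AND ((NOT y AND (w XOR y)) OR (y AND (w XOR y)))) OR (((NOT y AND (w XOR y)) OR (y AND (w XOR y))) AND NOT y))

By distribution ((E AND v) OR (E AND NOT v) = E) then distribution ((E AND v) OR (E AND NOT v) = E):
= (w XOR y)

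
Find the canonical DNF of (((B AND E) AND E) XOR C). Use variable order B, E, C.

(NOT B AND NOT E AND C) OR (NOT B AND E AND C) OR (B AND NOT E AND C) OR (B AND E AND NOT C)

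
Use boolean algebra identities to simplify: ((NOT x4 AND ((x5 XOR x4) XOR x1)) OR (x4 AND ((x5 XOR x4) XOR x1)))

By distribution ((E AND v) OR (E AND NOT v) = E):
= ((x5 XOR x4) XOR x1)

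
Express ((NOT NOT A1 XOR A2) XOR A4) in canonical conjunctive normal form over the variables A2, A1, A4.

(A2 OR A1 OR A4) AND (A2 OR NOT A1 OR NOT A4) AND (NOT A2 OR A1 OR NOT A4) AND (NOT A2 OR NOT A1 OR A4)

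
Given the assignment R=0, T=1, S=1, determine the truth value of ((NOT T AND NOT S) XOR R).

Substituting: ((NOT 1 AND NOT 1) XOR 0)
= 0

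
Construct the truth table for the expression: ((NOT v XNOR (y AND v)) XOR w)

v | y | w | Output
------------------
0 | 0 | 0 | 0
0 | 0 | 1 | 1
0 | 1 | 0 | 0
0 | 1 | 1 | 1
1 | 0 | 0 | 1
1 | 0 | 1 | 0
1 | 1 | 0 | 0
1 | 1 | 1 | 1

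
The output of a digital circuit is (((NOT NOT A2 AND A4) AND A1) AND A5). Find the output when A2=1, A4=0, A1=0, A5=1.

Substituting: (((NOT NOT 1 AND 0) AND 0) AND 1)
= 0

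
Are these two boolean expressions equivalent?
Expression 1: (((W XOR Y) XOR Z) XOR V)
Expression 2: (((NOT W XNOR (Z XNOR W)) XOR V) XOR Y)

No. Counterexample: with Z=0, V=0, W=0, Y=0, Expression 1 = 0 but Expression 2 = 1.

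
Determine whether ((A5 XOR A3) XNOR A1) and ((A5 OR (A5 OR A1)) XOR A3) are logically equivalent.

No. Counterexample: with A3=0, A1=0, A5=0, Expression 1 = 1 but Expression 2 = 0.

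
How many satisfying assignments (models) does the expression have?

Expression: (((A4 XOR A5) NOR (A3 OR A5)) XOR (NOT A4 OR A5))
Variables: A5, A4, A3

Satisfying assignments: (0,0,1), (1,0,0), (1,0,1), (1,1,0), (1,1,1)
Count: 5 out of 8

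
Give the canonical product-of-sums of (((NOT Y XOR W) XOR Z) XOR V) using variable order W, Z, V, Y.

ΠM(1, 2, 4, 7, 8, 11, 13, 14) = (W OR Z OR V OR NOT Y) AND (W OR Z OR NOT V OR Y) AND (W OR NOT Z OR V OR Y) AND (W OR NOT Z OR NOT V OR NOT Y) AND (NOT W OR Z OR V OR Y) AND (NOT W OR Z OR NOT V OR NOT Y) AND (NOT W OR NOT Z OR V OR NOT Y) AND (NOT W OR NOT Z OR NOT V OR Y)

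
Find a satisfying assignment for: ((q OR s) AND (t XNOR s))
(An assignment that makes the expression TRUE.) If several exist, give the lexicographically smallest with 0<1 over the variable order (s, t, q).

s=0, t=0, q=1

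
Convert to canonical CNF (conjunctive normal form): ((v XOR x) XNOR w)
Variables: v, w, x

(v OR w OR NOT x) AND (v OR NOT w OR x) AND (NOT v OR w OR x) AND (NOT v OR NOT w OR NOT x)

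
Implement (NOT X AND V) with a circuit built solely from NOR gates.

(((X NOR X) NOR (X NOR X)) NOR (V NOR V))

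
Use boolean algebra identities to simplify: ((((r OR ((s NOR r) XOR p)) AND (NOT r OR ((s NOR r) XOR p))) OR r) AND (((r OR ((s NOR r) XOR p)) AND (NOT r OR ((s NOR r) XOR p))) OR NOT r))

By distribution ((E OR v) AND (E OR NOT v) = E) then distribution ((E OR v) AND (E OR NOT v) = E):
= ((s NOR r) XOR p)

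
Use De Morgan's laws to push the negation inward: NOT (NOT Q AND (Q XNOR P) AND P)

Q OR NOT (Q XNOR P) OR NOT P
De Morgan's: NOT(AND of terms) = OR of negations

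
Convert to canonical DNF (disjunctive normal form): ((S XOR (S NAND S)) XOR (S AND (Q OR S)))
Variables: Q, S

(NOT Q AND NOT S) OR (Q AND NOT S)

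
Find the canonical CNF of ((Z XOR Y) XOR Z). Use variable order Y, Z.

(Y OR Z) AND (Y OR NOT Z)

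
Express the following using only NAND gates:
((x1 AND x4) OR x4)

((((x1 NAND x4) NAND (x1 NAND x4)) NAND ((x1 NAND x4) NAND (x1 NAND x4))) NAND (x4 NAND x4))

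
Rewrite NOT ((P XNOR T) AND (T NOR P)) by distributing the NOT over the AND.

NOT (P XNOR T) OR NOT (T NOR P)
De Morgan's: NOT(AND of terms) = OR of negations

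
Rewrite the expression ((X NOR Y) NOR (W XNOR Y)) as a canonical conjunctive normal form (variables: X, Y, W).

(X OR Y OR W) AND (X OR Y OR NOT W) AND (X OR NOT Y OR NOT W) AND (NOT X OR Y OR W) AND (NOT X OR NOT Y OR NOT W)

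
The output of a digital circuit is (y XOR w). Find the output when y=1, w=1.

Substituting: (1 XOR 1)
= 0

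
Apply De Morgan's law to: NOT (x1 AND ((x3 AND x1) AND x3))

NOT x1 OR NOT ((x3 AND x1) AND x3)
De Morgan's: NOT(AND of terms) = OR of negations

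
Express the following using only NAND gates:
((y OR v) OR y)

((((y NAND y) NAND (v NAND v)) NAND ((y NAND y) NAND (v NAND v))) NAND (y NAND y))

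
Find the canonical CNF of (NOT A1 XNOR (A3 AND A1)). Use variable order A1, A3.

(A1 OR A3) AND (A1 OR NOT A3) AND (NOT A1 OR NOT A3)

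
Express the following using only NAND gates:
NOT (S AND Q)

(((S NAND Q) NAND (S NAND Q)) NAND ((S NAND Q) NAND (S NAND Q)))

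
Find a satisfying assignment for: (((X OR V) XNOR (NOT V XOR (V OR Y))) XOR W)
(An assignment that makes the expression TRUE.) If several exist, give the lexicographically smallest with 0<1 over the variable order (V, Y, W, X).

V=0, Y=0, W=0, X=1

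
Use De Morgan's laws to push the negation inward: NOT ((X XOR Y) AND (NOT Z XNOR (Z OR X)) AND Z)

NOT (X XOR Y) OR NOT (NOT Z XNOR (Z OR X)) OR NOT Z
De Morgan's: NOT(AND of terms) = OR of negations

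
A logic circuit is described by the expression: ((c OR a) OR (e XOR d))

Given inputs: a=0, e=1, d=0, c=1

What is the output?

Substituting: ((1 OR 0) OR (1 XOR 0))
= 1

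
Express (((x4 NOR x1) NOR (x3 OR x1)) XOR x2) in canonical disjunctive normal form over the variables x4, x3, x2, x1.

(NOT x4 AND NOT x3 AND x2 AND NOT x1) OR (NOT x4 AND NOT x3 AND x2 AND x1) OR (NOT x4 AND x3 AND x2 AND NOT x1) OR (NOT x4 AND x3 AND x2 AND x1) OR (x4 AND NOT x3 AND NOT x2 AND NOT x1) OR (x4 AND NOT x3 AND x2 AND x1) OR (x4 AND x3 AND x2 AND NOT x1) OR (x4 AND x3 AND x2 AND x1)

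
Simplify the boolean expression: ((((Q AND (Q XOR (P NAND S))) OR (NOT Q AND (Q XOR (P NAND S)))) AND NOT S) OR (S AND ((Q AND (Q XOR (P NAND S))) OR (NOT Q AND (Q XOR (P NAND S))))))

By distribution ((E AND v) OR (E AND NOT v) = E) then distribution ((E AND v) OR (E AND NOT v) = E):
= (Q XOR (P NAND S))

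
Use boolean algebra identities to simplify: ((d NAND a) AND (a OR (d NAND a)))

By absorption (E AND (E OR v) = E):
= (d NAND a)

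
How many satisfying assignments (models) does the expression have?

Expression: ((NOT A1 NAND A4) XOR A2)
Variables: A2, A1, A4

Satisfying assignments: (0,0,0), (0,1,0), (0,1,1), (1,0,1)
Count: 4 out of 8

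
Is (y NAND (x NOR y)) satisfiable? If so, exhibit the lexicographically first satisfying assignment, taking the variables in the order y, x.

y=0, x=0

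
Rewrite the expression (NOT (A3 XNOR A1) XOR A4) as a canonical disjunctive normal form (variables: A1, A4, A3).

(NOT A1 AND NOT A4 AND A3) OR (NOT A1 AND A4 AND NOT A3) OR (A1 AND NOT A4 AND NOT A3) OR (A1 AND A4 AND A3)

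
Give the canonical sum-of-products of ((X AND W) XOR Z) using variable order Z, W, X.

Σm(3, 4, 5, 6) = (NOT Z AND W AND X) OR (Z AND NOT W AND NOT X) OR (Z AND NOT W AND X) OR (Z AND W AND NOT X)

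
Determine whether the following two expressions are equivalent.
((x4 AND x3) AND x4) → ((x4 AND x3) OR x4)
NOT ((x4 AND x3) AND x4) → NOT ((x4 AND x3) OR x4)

No, Inverse is not equivalent to original (counterexample: x4=1, x3=0)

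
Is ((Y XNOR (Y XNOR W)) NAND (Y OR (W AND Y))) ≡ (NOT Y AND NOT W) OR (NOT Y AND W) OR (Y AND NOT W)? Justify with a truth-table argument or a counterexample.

Yes, they are equivalent — the two output columns agree on all 4 assignments:
Y | W | Expression 1 | Expression 2
-----------------------------------
0 | 0 | 1 | 1
0 | 1 | 1 | 1
1 | 0 | 1 | 1
1 | 1 | 0 | 0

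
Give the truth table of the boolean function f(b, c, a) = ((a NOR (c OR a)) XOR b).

b | c | a | Output
------------------
0 | 0 | 0 | 1
0 | 0 | 1 | 0
0 | 1 | 0 | 0
0 | 1 | 1 | 0
1 | 0 | 0 | 0
1 | 0 | 1 | 1
1 | 1 | 0 | 1
1 | 1 | 1 | 1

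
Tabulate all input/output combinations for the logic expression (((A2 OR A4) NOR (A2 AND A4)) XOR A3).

A3 | A2 | A4 | Output
---------------------
0 | 0 | 0 | 1
0 | 0 | 1 | 0
0 | 1 | 0 | 0
0 | 1 | 1 | 0
1 | 0 | 0 | 0
1 | 0 | 1 | 1
1 | 1 | 0 | 1
1 | 1 | 1 | 1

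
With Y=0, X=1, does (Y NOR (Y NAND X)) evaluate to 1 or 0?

Substituting: (0 NOR (0 NAND 1))
= 0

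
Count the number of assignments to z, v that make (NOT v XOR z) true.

Satisfying assignments: (0,0), (1,1)
Count: 2 out of 4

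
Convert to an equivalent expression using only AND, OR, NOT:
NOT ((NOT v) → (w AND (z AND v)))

(NOT v) AND NOT (w AND (z AND v))
(Negated implication: NOT(A → B) = A AND NOT B)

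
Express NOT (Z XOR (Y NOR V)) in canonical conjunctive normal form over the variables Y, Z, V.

(Y OR Z OR V) AND (Y OR NOT Z OR NOT V) AND (NOT Y OR NOT Z OR V) AND (NOT Y OR NOT Z OR NOT V)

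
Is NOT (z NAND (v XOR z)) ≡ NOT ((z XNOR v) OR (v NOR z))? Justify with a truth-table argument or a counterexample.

No. Counterexample: with v=1, z=0, Expression 1 = 0 but Expression 2 = 1.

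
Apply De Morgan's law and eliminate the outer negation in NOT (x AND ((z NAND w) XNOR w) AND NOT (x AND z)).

NOT x OR NOT ((z NAND w) XNOR w) OR (x AND z)
De Morgan's: NOT(AND of terms) = OR of negations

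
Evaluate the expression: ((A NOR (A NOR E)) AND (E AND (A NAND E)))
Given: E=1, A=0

Substituting: ((0 NOR (0 NOR 1)) AND (1 AND (0 NAND 1)))
= 1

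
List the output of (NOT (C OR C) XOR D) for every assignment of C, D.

C | D | Output
--------------
0 | 0 | 1
0 | 1 | 0
1 | 0 | 0
1 | 1 | 1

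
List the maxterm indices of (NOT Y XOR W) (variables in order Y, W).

ΠM(1, 2) = (Y OR NOT W) AND (NOT Y OR W)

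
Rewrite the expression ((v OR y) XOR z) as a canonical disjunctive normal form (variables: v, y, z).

(NOT v AND NOT y AND z) OR (NOT v AND y AND NOT z) OR (v AND NOT y AND NOT z) OR (v AND y AND NOT z)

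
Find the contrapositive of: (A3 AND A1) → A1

Contrapositive: NOT A1 → NOT (A3 AND A1)
Note: A statement and its contrapositive are logically equivalent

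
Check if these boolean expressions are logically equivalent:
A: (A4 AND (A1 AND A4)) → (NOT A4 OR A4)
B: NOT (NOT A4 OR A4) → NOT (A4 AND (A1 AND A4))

Yes, Contrapositive is always equivalent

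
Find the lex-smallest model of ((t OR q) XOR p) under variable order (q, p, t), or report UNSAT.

q=0, p=0, t=1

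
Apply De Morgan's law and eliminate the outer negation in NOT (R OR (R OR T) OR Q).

NOT R AND NOT (R OR T) AND NOT Q
De Morgan's: NOT(OR of terms) = AND of negations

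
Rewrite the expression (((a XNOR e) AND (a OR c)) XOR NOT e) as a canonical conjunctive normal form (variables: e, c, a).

(e OR NOT c OR a) AND (NOT e OR c OR a) AND (NOT e OR NOT c OR a)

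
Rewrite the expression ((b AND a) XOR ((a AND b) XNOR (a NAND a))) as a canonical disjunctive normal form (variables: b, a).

(NOT b AND a) OR (b AND a)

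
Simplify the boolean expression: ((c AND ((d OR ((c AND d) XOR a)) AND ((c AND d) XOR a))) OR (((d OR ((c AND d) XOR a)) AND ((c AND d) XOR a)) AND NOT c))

By distribution ((E AND v) OR (E AND NOT v) = E) then absorption (E AND (E OR v) = E):
= ((c AND d) XOR a)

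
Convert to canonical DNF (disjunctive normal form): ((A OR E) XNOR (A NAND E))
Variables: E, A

(NOT E AND A) OR (E AND NOT A)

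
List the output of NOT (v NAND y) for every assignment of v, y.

v | y | Output
--------------
0 | 0 | 0
0 | 1 | 0
1 | 0 | 0
1 | 1 | 1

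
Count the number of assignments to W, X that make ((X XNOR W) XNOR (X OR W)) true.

Satisfying assignments: (1,1)
Count: 1 out of 4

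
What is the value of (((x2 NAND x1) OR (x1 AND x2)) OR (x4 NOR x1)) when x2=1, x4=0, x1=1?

Substituting: (((1 NAND 1) OR (1 AND 1)) OR (0 NOR 1))
= 1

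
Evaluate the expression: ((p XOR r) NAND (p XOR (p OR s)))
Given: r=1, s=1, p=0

Substituting: ((0 XOR 1) NAND (0 XOR (0 OR 1)))
= 0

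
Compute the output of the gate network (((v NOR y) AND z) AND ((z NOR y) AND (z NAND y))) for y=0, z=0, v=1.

Substituting: (((1 NOR 0) AND 0) AND ((0 NOR 0) AND (0 NAND 0)))
= 0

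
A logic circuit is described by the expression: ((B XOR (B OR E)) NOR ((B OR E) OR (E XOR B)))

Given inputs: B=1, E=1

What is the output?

Substituting: ((1 XOR (1 OR 1)) NOR ((1 OR 1) OR (1 XOR 1)))
= 0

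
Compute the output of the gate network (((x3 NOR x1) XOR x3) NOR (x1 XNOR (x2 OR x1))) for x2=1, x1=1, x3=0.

Substituting: (((0 NOR 1) XOR 0) NOR (1 XNOR (1 OR 1)))
= 0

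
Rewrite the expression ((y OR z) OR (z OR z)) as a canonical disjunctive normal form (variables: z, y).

(NOT z AND y) OR (z AND NOT y) OR (z AND y)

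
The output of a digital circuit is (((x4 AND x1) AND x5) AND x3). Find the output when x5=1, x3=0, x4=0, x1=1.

Substituting: (((0 AND 1) AND 1) AND 0)
= 0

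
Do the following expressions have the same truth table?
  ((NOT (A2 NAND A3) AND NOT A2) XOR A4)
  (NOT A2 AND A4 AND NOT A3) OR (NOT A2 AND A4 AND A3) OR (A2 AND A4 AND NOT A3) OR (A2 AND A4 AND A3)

Yes, they are equivalent — the two output columns agree on all 8 assignments:
A2 | A4 | A3 | Expression 1 | Expression 2
------------------------------------------
0 | 0 | 0 | 0 | 0
0 | 0 | 1 | 0 | 0
0 | 1 | 0 | 1 | 1
0 | 1 | 1 | 1 | 1
1 | 0 | 0 | 0 | 0
1 | 0 | 1 | 0 | 0
1 | 1 | 0 | 1 | 1
1 | 1 | 1 | 1 | 1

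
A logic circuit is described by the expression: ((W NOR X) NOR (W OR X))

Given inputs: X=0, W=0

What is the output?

Substituting: ((0 NOR 0) NOR (0 OR 0))
= 0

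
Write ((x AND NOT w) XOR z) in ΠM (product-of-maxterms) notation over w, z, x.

ΠM(0, 3, 4, 5) = (w OR z OR x) AND (w OR NOT z OR NOT x) AND (NOT w OR z OR x) AND (NOT w OR z OR NOT x)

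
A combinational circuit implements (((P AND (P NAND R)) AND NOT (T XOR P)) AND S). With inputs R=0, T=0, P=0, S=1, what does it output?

Substituting: (((0 AND (0 NAND 0)) AND NOT (0 XOR 0)) AND 1)
= 0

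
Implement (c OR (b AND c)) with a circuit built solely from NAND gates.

((c NAND c) NAND (((b NAND c) NAND (b NAND c)) NAND ((b NAND c) NAND (b NAND c))))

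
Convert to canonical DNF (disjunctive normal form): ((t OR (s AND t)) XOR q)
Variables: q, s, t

(NOT q AND NOT s AND t) OR (NOT q AND s AND t) OR (q AND NOT s AND NOT t) OR (q AND s AND NOT t)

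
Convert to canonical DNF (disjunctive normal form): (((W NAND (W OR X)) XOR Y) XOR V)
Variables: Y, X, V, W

(NOT Y AND NOT X AND NOT V AND NOT W) OR (NOT Y AND NOT X AND V AND W) OR (NOT Y AND X AND NOT V AND NOT W) OR (NOT Y AND X AND V AND W) OR (Y AND NOT X AND NOT V AND W) OR (Y AND NOT X AND V AND NOT W) OR (Y AND X AND NOT V AND W) OR (Y AND X AND V AND NOT W)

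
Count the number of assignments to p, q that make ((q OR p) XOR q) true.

Satisfying assignments: (1,0)
Count: 1 out of 4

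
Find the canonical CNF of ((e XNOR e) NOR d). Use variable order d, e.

(d OR e) AND (d OR NOT e) AND (NOT d OR e) AND (NOT d OR NOT e)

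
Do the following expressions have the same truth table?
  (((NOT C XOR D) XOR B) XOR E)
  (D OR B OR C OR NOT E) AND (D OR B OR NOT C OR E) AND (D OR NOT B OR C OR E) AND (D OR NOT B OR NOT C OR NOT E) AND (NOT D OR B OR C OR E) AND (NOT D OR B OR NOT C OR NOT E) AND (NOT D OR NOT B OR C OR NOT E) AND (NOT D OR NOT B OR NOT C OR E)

Yes, they are equivalent — the two output columns agree on all 16 assignments:
D | B | C | E | Expression 1 | Expression 2
-------------------------------------------
0 | 0 | 0 | 0 | 1 | 1
0 | 0 | 0 | 1 | 0 | 0
0 | 0 | 1 | 0 | 0 | 0
0 | 0 | 1 | 1 | 1 | 1
0 | 1 | 0 | 0 | 0 | 0
0 | 1 | 0 | 1 | 1 | 1
0 | 1 | 1 | 0 | 1 | 1
0 | 1 | 1 | 1 | 0 | 0
1 | 0 | 0 | 0 | 0 | 0
1 | 0 | 0 | 1 | 1 | 1
1 | 0 | 1 | 0 | 1 | 1
1 | 0 | 1 | 1 | 0 | 0
1 | 1 | 0 | 0 | 1 | 1
1 | 1 | 0 | 1 | 0 | 0
1 | 1 | 1 | 0 | 0 | 0
1 | 1 | 1 | 1 | 1 | 1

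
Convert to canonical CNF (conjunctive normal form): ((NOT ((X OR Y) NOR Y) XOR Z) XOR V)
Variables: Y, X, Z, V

(Y OR X OR Z OR V) AND (Y OR X OR NOT Z OR NOT V) AND (Y OR NOT X OR Z OR NOT V) AND (Y OR NOT X OR NOT Z OR V) AND (NOT Y OR X OR Z OR NOT V) AND (NOT Y OR X OR NOT Z OR V) AND (NOT Y OR NOT X OR Z OR NOT V) AND (NOT Y OR NOT X OR NOT Z OR V)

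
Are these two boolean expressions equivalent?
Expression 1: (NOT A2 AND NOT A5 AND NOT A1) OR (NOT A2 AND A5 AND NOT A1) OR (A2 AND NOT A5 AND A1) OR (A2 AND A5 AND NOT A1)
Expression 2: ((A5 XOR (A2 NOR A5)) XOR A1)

Yes, they are equivalent — the two output columns agree on all 8 assignments:
A2 | A5 | A1 | Expression 1 | Expression 2
------------------------------------------
0 | 0 | 0 | 1 | 1
0 | 0 | 1 | 0 | 0
0 | 1 | 0 | 1 | 1
0 | 1 | 1 | 0 | 0
1 | 0 | 0 | 0 | 0
1 | 0 | 1 | 1 | 1
1 | 1 | 0 | 1 | 1
1 | 1 | 1 | 0 | 0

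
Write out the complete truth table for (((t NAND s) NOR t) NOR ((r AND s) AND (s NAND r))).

r | s | t | Output
------------------
0 | 0 | 0 | 1
0 | 0 | 1 | 1
0 | 1 | 0 | 1
0 | 1 | 1 | 1
1 | 0 | 0 | 1
1 | 0 | 1 | 1
1 | 1 | 0 | 1
1 | 1 | 1 | 1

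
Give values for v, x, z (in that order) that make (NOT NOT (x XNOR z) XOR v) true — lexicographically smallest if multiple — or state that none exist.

v=0, x=0, z=0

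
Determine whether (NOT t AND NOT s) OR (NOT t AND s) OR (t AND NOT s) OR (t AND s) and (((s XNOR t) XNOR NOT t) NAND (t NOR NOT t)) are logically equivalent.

Yes, they are equivalent — the two output columns agree on all 4 assignments:
t | s | Expression 1 | Expression 2
-----------------------------------
0 | 0 | 1 | 1
0 | 1 | 1 | 1
1 | 0 | 1 | 1
1 | 1 | 1 | 1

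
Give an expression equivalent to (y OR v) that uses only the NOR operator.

((y NOR v) NOR (y NOR v))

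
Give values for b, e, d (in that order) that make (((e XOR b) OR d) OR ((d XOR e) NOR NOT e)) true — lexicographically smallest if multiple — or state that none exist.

b=0, e=0, d=1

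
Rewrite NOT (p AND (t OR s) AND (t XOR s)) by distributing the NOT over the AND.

NOT p OR NOT (t OR s) OR NOT (t XOR s)
De Morgan's: NOT(AND of terms) = OR of negations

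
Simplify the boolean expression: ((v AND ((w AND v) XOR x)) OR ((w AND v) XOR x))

By absorption (E OR (E AND v) = E):
= ((w AND v) XOR x)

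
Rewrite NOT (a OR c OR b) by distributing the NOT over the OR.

NOT a AND NOT c AND NOT b
De Morgan's: NOT(OR of terms) = AND of negations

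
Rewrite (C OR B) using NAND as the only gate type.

((C NAND C) NAND (B NAND B))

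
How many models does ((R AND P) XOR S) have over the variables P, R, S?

Satisfying assignments: (0,0,1), (0,1,1), (1,0,1), (1,1,0)
Count: 4 out of 8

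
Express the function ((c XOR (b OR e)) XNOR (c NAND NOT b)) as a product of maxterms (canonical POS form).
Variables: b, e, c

ΠM(0, 1, 5, 7) = (b OR e OR c) AND (b OR e OR NOT c) AND (NOT b OR e OR NOT c) AND (NOT b OR NOT e OR NOT c)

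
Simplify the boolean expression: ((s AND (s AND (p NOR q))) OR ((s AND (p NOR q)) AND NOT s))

By distribution ((E AND v) OR (E AND NOT v) = E):
= (s AND (p NOR q))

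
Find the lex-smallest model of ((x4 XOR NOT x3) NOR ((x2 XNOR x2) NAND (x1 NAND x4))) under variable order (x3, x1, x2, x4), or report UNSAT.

x3=0, x1=0, x2=0, x4=1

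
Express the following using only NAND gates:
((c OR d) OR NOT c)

((((c NAND c) NAND (d NAND d)) NAND ((c NAND c) NAND (d NAND d))) NAND ((c NAND c) NAND (c NAND c)))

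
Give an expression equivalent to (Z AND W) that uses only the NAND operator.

((Z NAND W) NAND (Z NAND W))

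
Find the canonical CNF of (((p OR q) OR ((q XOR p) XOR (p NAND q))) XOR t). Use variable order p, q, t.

(p OR q OR NOT t) AND (p OR NOT q OR NOT t) AND (NOT p OR q OR NOT t) AND (NOT p OR NOT q OR NOT t)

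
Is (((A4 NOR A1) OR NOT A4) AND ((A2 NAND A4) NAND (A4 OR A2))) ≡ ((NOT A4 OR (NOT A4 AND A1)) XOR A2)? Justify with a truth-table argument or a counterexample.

No. Counterexample: with A1=0, A4=1, A2=1, Expression 1 = 0 but Expression 2 = 1.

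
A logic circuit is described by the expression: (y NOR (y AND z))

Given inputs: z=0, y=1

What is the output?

Substituting: (1 NOR (1 AND 0))
= 0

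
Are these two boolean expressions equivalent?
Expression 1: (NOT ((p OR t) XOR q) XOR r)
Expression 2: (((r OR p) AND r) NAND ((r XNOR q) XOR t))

No. Counterexample: with t=0, r=0, q=0, p=1, Expression 1 = 0 but Expression 2 = 1.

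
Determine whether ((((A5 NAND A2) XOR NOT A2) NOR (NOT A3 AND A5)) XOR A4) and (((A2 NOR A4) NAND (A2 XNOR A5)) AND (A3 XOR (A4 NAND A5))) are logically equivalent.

No. Counterexample: with A5=0, A2=0, A3=0, A4=0, Expression 1 = 1 but Expression 2 = 0.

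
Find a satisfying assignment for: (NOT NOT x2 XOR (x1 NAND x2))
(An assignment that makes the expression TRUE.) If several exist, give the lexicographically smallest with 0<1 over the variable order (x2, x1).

x2=0, x1=0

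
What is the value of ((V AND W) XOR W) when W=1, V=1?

Substituting: ((1 AND 1) XOR 1)
= 0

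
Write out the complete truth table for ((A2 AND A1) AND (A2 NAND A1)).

A1 | A2 | Output
----------------
0 | 0 | 0
0 | 1 | 0
1 | 0 | 0
1 | 1 | 0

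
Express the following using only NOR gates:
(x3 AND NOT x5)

((x3 NOR x3) NOR ((x5 NOR x5) NOR (x5 NOR x5)))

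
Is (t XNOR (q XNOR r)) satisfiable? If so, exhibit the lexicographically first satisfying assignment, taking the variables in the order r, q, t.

r=0, q=0, t=1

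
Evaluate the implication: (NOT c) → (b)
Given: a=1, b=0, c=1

Antecedent (NOT c) = 0; consequent (b) = 0.
0 → 0 = 1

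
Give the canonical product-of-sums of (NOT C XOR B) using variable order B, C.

ΠM(1, 2) = (B OR NOT C) AND (NOT B OR C)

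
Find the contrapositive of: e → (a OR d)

Contrapositive: NOT (a OR d) → NOT e
Note: A statement and its contrapositive are logically equivalent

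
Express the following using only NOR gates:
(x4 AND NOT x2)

((x4 NOR x4) NOR ((x2 NOR x2) NOR (x2 NOR x2)))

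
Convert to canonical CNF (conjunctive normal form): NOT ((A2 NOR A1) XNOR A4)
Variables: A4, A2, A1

(A4 OR A2 OR NOT A1) AND (A4 OR NOT A2 OR A1) AND (A4 OR NOT A2 OR NOT A1) AND (NOT A4 OR A2 OR A1)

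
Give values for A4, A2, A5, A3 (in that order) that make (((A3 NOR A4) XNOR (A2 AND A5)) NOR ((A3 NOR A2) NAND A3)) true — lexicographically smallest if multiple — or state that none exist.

UNSATISFIABLE - no assignment makes this expression true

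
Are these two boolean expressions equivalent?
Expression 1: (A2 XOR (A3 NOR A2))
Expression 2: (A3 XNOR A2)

No. Counterexample: with A2=1, A3=0, Expression 1 = 1 but Expression 2 = 0.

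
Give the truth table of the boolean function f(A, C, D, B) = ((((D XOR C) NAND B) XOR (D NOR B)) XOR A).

A | C | D | B | Output
----------------------
0 | 0 | 0 | 0 | 0
0 | 0 | 0 | 1 | 1
0 | 0 | 1 | 0 | 1
0 | 0 | 1 | 1 | 0
0 | 1 | 0 | 0 | 0
0 | 1 | 0 | 1 | 0
0 | 1 | 1 | 0 | 1
0 | 1 | 1 | 1 | 1
1 | 0 | 0 | 0 | 1
1 | 0 | 0 | 1 | 0
1 | 0 | 1 | 0 | 0
1 | 0 | 1 | 1 | 1
1 | 1 | 0 | 0 | 1
1 | 1 | 0 | 1 | 1
1 | 1 | 1 | 0 | 0
1 | 1 | 1 | 1 | 0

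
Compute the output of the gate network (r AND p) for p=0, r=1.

Substituting: (1 AND 0)
= 0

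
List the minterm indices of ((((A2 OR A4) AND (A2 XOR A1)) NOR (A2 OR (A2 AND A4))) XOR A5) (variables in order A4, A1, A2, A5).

Σm(0, 3, 4, 7, 8, 11, 13, 15) = (NOT A4 AND NOT A1 AND NOT A2 AND NOT A5) OR (NOT A4 AND NOT A1 AND A2 AND A5) OR (NOT A4 AND A1 AND NOT A2 AND NOT A5) OR (NOT A4 AND A1 AND A2 AND A5) OR (A4 AND NOT A1 AND NOT A2 AND NOT A5) OR (A4 AND NOT A1 AND A2 AND A5) OR (A4 AND A1 AND NOT A2 AND A5) OR (A4 AND A1 AND A2 AND A5)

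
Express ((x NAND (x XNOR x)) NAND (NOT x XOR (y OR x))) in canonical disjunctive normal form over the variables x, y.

(NOT x AND y) OR (x AND NOT y) OR (x AND y)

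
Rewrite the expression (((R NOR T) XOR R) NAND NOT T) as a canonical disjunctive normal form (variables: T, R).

(T AND NOT R) OR (T AND R)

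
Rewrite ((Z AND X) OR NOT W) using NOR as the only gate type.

((((Z NOR Z) NOR (X NOR X)) NOR (W NOR W)) NOR (((Z NOR Z) NOR (X NOR X)) NOR (W NOR W)))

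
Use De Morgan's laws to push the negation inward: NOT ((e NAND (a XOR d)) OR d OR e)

NOT (e NAND (a XOR d)) AND NOT d AND NOT e
De Morgan's: NOT(OR of terms) = AND of negations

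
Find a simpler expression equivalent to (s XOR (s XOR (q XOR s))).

By XOR self-cancellation ((E XOR v) XOR v = E):
= (q XOR s)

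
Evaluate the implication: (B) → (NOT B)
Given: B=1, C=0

Antecedent (B) = 1; consequent (NOT B) = 0.
1 → 0 = 0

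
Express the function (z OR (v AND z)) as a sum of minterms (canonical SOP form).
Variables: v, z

Σm(1, 3) = (NOT v AND z) OR (v AND z)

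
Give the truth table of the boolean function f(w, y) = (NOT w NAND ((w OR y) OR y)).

w | y | Output
--------------
0 | 0 | 1
0 | 1 | 0
1 | 0 | 1
1 | 1 | 1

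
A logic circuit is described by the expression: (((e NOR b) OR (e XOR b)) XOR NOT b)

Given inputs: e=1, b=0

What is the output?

Substituting: (((1 NOR 0) OR (1 XOR 0)) XOR NOT 0)
= 0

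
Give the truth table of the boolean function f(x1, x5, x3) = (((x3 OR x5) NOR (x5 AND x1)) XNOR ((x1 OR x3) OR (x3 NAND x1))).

x1 | x5 | x3 | Output
---------------------
0 | 0 | 0 | 1
0 | 0 | 1 | 0
0 | 1 | 0 | 0
0 | 1 | 1 | 0
1 | 0 | 0 | 1
1 | 0 | 1 | 0
1 | 1 | 0 | 0
1 | 1 | 1 | 0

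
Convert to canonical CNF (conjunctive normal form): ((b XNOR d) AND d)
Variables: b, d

(b OR d) AND (b OR NOT d) AND (NOT b OR d)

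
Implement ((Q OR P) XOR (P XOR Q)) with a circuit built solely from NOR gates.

((((((Q NOR P) NOR (Q NOR P)) NOR ((((P NOR Q) NOR (P NOR Q)) NOR ((P NOR Q) NOR (P NOR Q))) NOR ((((P NOR P) NOR (Q NOR Q)) NOR ((P NOR P) NOR (Q NOR Q))) NOR (((P NOR P) NOR (Q NOR Q)) NOR ((P NOR P) NOR (Q NOR Q)))))) NOR (((Q NOR P) NOR (Q NOR P)) NOR ((((P NOR Q) NOR (P NOR Q)) NOR ((P NOR Q) NOR (P NOR Q))) NOR ((((P NOR P) NOR (Q NOR Q)) NOR ((P NOR P) NOR (Q NOR Q))) NOR (((P NOR P) NOR (Q NOR Q)) NOR ((P NOR P) NOR (Q NOR Q))))))) NOR ((((Q NOR P) NOR (Q NOR P)) NOR ((((P NOR Q) NOR (P NOR Q)) NOR ((P NOR Q) NOR (P NOR Q))) NOR ((((P NOR P) NOR (Q NOR Q)) NOR ((P NOR P) NOR (Q NOR Q))) NOR (((P NOR P) NOR (Q NOR Q)) NOR ((P NOR P) NOR (Q NOR Q)))))) NOR (((Q NOR P) NOR (Q NOR P)) NOR ((((P NOR Q) NOR (P NOR Q)) NOR ((P NOR Q) NOR (P NOR Q))) NOR ((((P NOR P) NOR (Q NOR Q)) NOR ((P NOR P) NOR (Q NOR Q))) NOR (((P NOR P) NOR (Q NOR Q)) NOR ((P NOR P) NOR (Q NOR Q)))))))) NOR ((((((Q NOR P) NOR (Q NOR P)) NOR ((Q NOR P) NOR (Q NOR P))) NOR (((((P NOR Q) NOR (P NOR Q)) NOR ((P NOR Q) NOR (P NOR Q))) NOR ((((P NOR P) NOR (Q NOR Q)) NOR ((P NOR P) NOR (Q NOR Q))) NOR (((P NOR P) NOR (Q NOR Q)) NOR ((P NOR P) NOR (Q NOR Q))))) NOR ((((P NOR Q) NOR (P NOR Q)) NOR ((P NOR Q) NOR (P NOR Q))) NOR ((((P NOR P) NOR (Q NOR Q)) NOR ((P NOR P) NOR (Q NOR Q))) NOR (((P NOR P) NOR (Q NOR Q)) NOR ((P NOR P) NOR (Q NOR Q))))))) NOR ((((Q NOR P) NOR (Q NOR P)) NOR ((Q NOR P) NOR (Q NOR P))) NOR (((((P NOR Q) NOR (P NOR Q)) NOR ((P NOR Q) NOR (P NOR Q))) NOR ((((P NOR P) NOR (Q NOR Q)) NOR ((P NOR P) NOR (Q NOR Q))) NOR (((P NOR P) NOR (Q NOR Q)) NOR ((P NOR P) NOR (Q NOR Q))))) NOR ((((P NOR Q) NOR (P NOR Q)) NOR ((P NOR Q) NOR (P NOR Q))) NOR ((((P NOR P) NOR (Q NOR Q)) NOR ((P NOR P) NOR (Q NOR Q))) NOR (((P NOR P) NOR (Q NOR Q)) NOR ((P NOR P) NOR (Q NOR Q)))))))) NOR (((((Q NOR P) NOR (Q NOR P)) NOR ((Q NOR P) NOR (Q NOR P))) NOR (((((P NOR Q) NOR (P NOR Q)) NOR ((P NOR Q) NOR (P NOR Q))) NOR ((((P NOR P) NOR (Q NOR Q)) NOR ((P NOR P) NOR (Q NOR Q))) NOR (((P NOR P) NOR (Q NOR Q)) NOR ((P NOR P) NOR (Q NOR Q))))) NOR ((((P NOR Q) NOR (P NOR Q)) NOR ((P NOR Q) NOR (P NOR Q))) NOR ((((P NOR P) NOR (Q NOR Q)) NOR ((P NOR P) NOR (Q NOR Q))) NOR (((P NOR P) NOR (Q NOR Q)) NOR ((P NOR P) NOR (Q NOR Q))))))) NOR ((((Q NOR P) NOR (Q NOR P)) NOR ((Q NOR P) NOR (Q NOR P))) NOR (((((P NOR Q) NOR (P NOR Q)) NOR ((P NOR Q) NOR (P NOR Q))) NOR ((((P NOR P) NOR (Q NOR Q)) NOR ((P NOR P) NOR (Q NOR Q))) NOR (((P NOR P) NOR (Q NOR Q)) NOR ((P NOR P) NOR (Q NOR Q))))) NOR ((((P NOR Q) NOR (P NOR Q)) NOR ((P NOR Q) NOR (P NOR Q))) NOR ((((P NOR P) NOR (Q NOR Q)) NOR ((P NOR P) NOR (Q NOR Q))) NOR (((P NOR P) NOR (Q NOR Q)) NOR ((P NOR P) NOR (Q NOR Q))))))))))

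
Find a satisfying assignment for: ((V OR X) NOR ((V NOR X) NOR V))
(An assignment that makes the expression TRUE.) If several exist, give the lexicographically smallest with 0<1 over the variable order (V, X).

V=0, X=0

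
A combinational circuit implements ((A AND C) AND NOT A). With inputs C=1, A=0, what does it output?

Substituting: ((0 AND 1) AND NOT 0)
= 0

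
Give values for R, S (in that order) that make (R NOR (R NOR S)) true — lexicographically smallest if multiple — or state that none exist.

R=0, S=1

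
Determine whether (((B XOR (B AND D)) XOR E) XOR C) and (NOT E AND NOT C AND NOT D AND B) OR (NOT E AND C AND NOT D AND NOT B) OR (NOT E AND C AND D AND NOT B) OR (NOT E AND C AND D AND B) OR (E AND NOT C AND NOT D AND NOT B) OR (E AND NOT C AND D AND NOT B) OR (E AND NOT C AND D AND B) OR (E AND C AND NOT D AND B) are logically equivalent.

Yes, they are equivalent — the two output columns agree on all 16 assignments:
E | C | D | B | Expression 1 | Expression 2
-------------------------------------------
0 | 0 | 0 | 0 | 0 | 0
0 | 0 | 0 | 1 | 1 | 1
0 | 0 | 1 | 0 | 0 | 0
0 | 0 | 1 | 1 | 0 | 0
0 | 1 | 0 | 0 | 1 | 1
0 | 1 | 0 | 1 | 0 | 0
0 | 1 | 1 | 0 | 1 | 1
0 | 1 | 1 | 1 | 1 | 1
1 | 0 | 0 | 0 | 1 | 1
1 | 0 | 0 | 1 | 0 | 0
1 | 0 | 1 | 0 | 1 | 1
1 | 0 | 1 | 1 | 1 | 1
1 | 1 | 0 | 0 | 0 | 0
1 | 1 | 0 | 1 | 1 | 1
1 | 1 | 1 | 0 | 0 | 0
1 | 1 | 1 | 1 | 0 | 0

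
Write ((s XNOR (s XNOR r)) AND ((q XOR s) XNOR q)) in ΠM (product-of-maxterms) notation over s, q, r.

ΠM(0, 2, 4, 5, 6, 7) = (s OR q OR r) AND (s OR NOT q OR r) AND (NOT s OR q OR r) AND (NOT s OR q OR NOT r) AND (NOT s OR NOT q OR r) AND (NOT s OR NOT q OR NOT r)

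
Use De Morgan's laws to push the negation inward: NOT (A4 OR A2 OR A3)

NOT A4 AND NOT A2 AND NOT A3
De Morgan's: NOT(OR of terms) = AND of negations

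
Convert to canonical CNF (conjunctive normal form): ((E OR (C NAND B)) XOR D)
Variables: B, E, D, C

(B OR E OR NOT D OR C) AND (B OR E OR NOT D OR NOT C) AND (B OR NOT E OR NOT D OR C) AND (B OR NOT E OR NOT D OR NOT C) AND (NOT B OR E OR D OR NOT C) AND (NOT B OR E OR NOT D OR C) AND (NOT B OR NOT E OR NOT D OR C) AND (NOT B OR NOT E OR NOT D OR NOT C)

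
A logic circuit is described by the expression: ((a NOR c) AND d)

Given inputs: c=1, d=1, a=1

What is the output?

Substituting: ((1 NOR 1) AND 1)
= 0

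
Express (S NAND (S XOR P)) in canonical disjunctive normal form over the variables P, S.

(NOT P AND NOT S) OR (P AND NOT S) OR (P AND S)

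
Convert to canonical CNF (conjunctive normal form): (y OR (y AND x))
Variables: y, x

(y OR x) AND (y OR NOT x)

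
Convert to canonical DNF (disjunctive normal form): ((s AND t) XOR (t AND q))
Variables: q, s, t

(NOT q AND s AND t) OR (q AND NOT s AND t)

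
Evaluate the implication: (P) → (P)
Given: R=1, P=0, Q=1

Antecedent (P) = 0; consequent (P) = 0.
0 → 0 = 1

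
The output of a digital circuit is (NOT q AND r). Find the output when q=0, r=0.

Substituting: (NOT 0 AND 0)
= 0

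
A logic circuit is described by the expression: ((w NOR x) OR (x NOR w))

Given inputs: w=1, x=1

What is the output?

Substituting: ((1 NOR 1) OR (1 NOR 1))
= 0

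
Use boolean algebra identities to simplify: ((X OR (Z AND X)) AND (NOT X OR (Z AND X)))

By distribution ((E OR v) AND (E OR NOT v) = E):
= (Z AND X)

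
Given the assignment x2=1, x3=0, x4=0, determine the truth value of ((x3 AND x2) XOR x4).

Substituting: ((0 AND 1) XOR 0)
= 0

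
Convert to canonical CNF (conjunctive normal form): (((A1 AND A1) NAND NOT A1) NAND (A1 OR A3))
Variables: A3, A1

(A3 OR NOT A1) AND (NOT A3 OR A1) AND (NOT A3 OR NOT A1)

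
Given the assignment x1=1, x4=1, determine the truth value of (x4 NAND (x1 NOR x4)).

Substituting: (1 NAND (1 NOR 1))
= 1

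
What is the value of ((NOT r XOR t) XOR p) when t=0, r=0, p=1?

Substituting: ((NOT 0 XOR 0) XOR 1)
= 0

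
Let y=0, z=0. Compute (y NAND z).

Substituting: (0 NAND 0)
= 1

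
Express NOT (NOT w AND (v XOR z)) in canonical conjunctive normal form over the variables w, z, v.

(w OR z OR NOT v) AND (w OR NOT z OR v)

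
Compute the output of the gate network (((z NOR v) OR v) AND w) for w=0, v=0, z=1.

Substituting: (((1 NOR 0) OR 0) AND 0)
= 0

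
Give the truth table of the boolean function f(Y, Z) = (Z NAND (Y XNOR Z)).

Y | Z | Output
--------------
0 | 0 | 1
0 | 1 | 1
1 | 0 | 1
1 | 1 | 0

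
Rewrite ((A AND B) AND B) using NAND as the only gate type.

((((A NAND B) NAND (A NAND B)) NAND B) NAND (((A NAND B) NAND (A NAND B)) NAND B))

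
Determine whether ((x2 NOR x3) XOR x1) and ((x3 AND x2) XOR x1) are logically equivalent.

No. Counterexample: with x1=0, x3=0, x2=0, Expression 1 = 1 but Expression 2 = 0.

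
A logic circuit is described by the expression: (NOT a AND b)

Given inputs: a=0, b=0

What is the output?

Substituting: (NOT 0 AND 0)
= 0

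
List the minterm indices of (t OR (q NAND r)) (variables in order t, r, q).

Σm(0, 1, 2, 4, 5, 6, 7) = (NOT t AND NOT r AND NOT q) OR (NOT t AND NOT r AND q) OR (NOT t AND r AND NOT q) OR (t AND NOT r AND NOT q) OR (t AND NOT r AND q) OR (t AND r AND NOT q) OR (t AND r AND q)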